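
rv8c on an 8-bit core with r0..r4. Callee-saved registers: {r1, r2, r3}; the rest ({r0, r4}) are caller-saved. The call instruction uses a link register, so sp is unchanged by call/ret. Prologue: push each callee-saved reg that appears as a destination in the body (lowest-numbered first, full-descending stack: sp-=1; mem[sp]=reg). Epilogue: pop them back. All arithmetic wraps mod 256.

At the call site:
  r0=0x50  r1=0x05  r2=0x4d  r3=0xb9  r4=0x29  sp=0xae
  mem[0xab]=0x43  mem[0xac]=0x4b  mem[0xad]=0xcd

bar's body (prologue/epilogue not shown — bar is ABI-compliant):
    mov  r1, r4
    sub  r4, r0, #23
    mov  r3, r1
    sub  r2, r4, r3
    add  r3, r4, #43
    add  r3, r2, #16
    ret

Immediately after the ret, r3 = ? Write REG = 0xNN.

prologue: push r1 → mem[0xad]=0x05, sp=0xad
prologue: push r2 → mem[0xac]=0x4d, sp=0xac
prologue: push r3 → mem[0xab]=0xb9, sp=0xab
body[0] mov  r1, r4 → r1=0x29
body[1] sub  r4, r0, #23 → r4=0x39
body[2] mov  r3, r1 → r3=0x29
body[3] sub  r2, r4, r3 → r2=0x10
body[4] add  r3, r4, #43 → r3=0x64
body[5] add  r3, r2, #16 → r3=0x20
epilogue: pop r3=0xb9, sp=0xac
epilogue: pop r2=0x4d, sp=0xad
epilogue: pop r1=0x05, sp=0xae
r3 is callee-saved → restored

REG = 0xb9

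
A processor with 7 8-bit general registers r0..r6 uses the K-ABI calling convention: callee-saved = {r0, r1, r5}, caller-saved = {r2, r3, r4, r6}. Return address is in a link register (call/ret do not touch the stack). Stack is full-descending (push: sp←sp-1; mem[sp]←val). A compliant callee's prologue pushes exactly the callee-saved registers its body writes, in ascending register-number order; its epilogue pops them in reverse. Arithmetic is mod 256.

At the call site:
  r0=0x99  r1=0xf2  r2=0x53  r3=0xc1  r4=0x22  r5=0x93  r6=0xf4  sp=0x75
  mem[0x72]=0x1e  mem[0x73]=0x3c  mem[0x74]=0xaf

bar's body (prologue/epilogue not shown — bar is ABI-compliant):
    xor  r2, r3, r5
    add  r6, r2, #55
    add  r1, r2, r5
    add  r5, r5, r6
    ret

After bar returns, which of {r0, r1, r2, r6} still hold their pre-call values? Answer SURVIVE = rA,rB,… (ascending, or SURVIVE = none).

SURVIVE = r0,r1

prologue: push r1 -> mem[0x74]=0xf2, sp=0x74
prologue: push r5 -> mem[0x73]=0x93, sp=0x73
body[0] xor  r2, r3, r5 -> r2=0x52
body[1] add  r6, r2, #55 -> r6=0x89
body[2] add  r1, r2, r5 -> r1=0xe5
body[3] add  r5, r5, r6 -> r5=0x1c
epilogue: pop r5=0x93, sp=0x74
epilogue: pop r1=0xf2, sp=0x75
r0: callee-saved, written=False
r1: callee-saved, written=True
r2: caller-saved, written=True
r6: caller-saved, written=True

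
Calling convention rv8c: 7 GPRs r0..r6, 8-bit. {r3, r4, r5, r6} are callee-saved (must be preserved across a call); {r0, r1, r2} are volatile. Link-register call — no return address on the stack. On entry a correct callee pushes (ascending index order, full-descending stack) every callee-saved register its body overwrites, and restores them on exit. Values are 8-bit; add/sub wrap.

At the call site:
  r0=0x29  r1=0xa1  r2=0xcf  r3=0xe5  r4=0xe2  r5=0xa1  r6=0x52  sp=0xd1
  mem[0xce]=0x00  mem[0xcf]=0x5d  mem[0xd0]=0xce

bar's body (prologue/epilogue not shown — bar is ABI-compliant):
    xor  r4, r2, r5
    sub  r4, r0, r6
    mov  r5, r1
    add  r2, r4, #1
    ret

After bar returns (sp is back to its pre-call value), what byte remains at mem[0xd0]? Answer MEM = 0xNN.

prologue: push r4 → mem[0xd0]=0xe2, sp=0xd0
prologue: push r5 → mem[0xcf]=0xa1, sp=0xcf
body[0] xor  r4, r2, r5 → r4=0x6e
body[1] sub  r4, r0, r6 → r4=0xd7
body[2] mov  r5, r1 → r5=0xa1
body[3] add  r2, r4, #1 → r2=0xd8
epilogue: pop r5=0xa1, sp=0xd0
epilogue: pop r4=0xe2, sp=0xd1
prologue pushed ['r4', 'r5'] at ['0xd0', '0xcf']

MEM = 0xe2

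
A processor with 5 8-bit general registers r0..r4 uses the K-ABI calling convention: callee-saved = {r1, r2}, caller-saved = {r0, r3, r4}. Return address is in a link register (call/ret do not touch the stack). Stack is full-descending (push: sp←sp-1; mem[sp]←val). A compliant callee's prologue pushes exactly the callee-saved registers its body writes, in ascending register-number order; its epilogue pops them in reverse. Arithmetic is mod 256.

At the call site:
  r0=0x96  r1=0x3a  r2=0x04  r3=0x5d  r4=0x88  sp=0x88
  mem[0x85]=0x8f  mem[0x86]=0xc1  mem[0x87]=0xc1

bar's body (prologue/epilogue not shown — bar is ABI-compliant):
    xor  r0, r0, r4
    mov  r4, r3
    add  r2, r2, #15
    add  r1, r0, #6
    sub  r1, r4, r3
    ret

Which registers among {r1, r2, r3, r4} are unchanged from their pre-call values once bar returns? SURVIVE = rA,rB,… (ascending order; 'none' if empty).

SURVIVE = r1,r2,r3

prologue: push r1 → mem[0x87]=0x3a, sp=0x87
prologue: push r2 → mem[0x86]=0x04, sp=0x86
body[0] xor  r0, r0, r4 → r0=0x1e
body[1] mov  r4, r3 → r4=0x5d
body[2] add  r2, r2, #15 → r2=0x13
body[3] add  r1, r0, #6 → r1=0x24
body[4] sub  r1, r4, r3 → r1=0x00
epilogue: pop r2=0x04, sp=0x87
epilogue: pop r1=0x3a, sp=0x88
r1: callee-saved, written=True
r2: callee-saved, written=True
r3: caller-saved, written=False
r4: caller-saved, written=True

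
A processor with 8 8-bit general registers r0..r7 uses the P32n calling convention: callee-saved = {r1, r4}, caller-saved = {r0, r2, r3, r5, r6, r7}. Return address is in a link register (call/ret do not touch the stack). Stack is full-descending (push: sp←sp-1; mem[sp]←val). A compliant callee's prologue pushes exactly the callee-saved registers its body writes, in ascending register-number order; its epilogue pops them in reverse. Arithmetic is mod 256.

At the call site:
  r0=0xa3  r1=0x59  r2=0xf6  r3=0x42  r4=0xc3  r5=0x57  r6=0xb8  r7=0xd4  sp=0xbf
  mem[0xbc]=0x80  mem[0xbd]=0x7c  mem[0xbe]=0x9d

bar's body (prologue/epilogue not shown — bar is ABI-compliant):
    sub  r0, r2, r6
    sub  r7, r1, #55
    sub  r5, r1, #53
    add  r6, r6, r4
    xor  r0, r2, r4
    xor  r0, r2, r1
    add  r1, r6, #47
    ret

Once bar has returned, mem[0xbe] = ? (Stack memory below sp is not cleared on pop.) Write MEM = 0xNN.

prologue: push r1 → mem[0xbe]=0x59, sp=0xbe
body[0] sub  r0, r2, r6 → r0=0x3e
body[1] sub  r7, r1, #55 → r7=0x22
body[2] sub  r5, r1, #53 → r5=0x24
body[3] add  r6, r6, r4 → r6=0x7b
body[4] xor  r0, r2, r4 → r0=0x35
body[5] xor  r0, r2, r1 → r0=0xaf
body[6] add  r1, r6, #47 → r1=0xaa
epilogue: pop r1=0x59, sp=0xbf
prologue pushed ['r1'] at ['0xbe']

MEM = 0x59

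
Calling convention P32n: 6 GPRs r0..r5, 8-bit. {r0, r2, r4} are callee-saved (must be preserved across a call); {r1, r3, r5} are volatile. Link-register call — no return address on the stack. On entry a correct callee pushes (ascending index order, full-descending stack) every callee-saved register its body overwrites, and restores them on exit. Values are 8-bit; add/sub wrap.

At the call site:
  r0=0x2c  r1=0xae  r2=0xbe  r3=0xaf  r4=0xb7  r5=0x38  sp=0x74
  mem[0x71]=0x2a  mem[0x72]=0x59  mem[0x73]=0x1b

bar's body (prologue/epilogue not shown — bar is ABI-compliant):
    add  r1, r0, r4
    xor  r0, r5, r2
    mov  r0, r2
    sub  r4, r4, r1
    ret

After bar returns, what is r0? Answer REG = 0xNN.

prologue: push r0 → mem[0x73]=0x2c, sp=0x73
prologue: push r4 → mem[0x72]=0xb7, sp=0x72
body[0] add  r1, r0, r4 → r1=0xe3
body[1] xor  r0, r5, r2 → r0=0x86
body[2] mov  r0, r2 → r0=0xbe
body[3] sub  r4, r4, r1 → r4=0xd4
epilogue: pop r4=0xb7, sp=0x73
epilogue: pop r0=0x2c, sp=0x74
r0 is callee-saved → restored

REG = 0x2c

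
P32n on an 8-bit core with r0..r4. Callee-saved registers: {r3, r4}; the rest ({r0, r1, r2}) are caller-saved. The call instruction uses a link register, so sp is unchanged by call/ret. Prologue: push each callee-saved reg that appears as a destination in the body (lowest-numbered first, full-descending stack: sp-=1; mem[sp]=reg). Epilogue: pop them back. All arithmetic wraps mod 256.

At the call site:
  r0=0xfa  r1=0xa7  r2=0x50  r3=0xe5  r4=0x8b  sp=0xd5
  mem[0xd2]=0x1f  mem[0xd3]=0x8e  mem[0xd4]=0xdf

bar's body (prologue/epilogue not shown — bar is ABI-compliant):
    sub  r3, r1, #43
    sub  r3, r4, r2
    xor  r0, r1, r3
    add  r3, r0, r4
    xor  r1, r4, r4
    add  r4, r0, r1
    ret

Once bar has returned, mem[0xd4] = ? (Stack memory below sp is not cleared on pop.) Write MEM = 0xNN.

prologue: push r3 -> mem[0xd4]=0xe5, sp=0xd4
prologue: push r4 -> mem[0xd3]=0x8b, sp=0xd3
body[0] sub  r3, r1, #43 -> r3=0x7c
body[1] sub  r3, r4, r2 -> r3=0x3b
body[2] xor  r0, r1, r3 -> r0=0x9c
body[3] add  r3, r0, r4 -> r3=0x27
body[4] xor  r1, r4, r4 -> r1=0x00
body[5] add  r4, r0, r1 -> r4=0x9c
epilogue: pop r4=0x8b, sp=0xd4
epilogue: pop r3=0xe5, sp=0xd5
prologue pushed ['r3', 'r4'] at ['0xd4', '0xd3']

MEM = 0xe5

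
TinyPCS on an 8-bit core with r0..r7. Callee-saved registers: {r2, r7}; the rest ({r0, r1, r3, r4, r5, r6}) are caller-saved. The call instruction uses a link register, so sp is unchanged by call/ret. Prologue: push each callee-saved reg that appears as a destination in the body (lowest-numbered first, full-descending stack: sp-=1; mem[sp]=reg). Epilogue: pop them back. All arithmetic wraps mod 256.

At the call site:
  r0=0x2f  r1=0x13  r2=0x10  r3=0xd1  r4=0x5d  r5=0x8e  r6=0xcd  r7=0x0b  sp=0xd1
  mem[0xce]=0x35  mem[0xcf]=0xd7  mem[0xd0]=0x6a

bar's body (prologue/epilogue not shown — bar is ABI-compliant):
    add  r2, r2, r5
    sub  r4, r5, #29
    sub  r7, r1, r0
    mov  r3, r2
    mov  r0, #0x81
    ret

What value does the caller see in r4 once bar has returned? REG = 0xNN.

REG = 0x71

prologue: push r2 -> mem[0xd0]=0x10, sp=0xd0
prologue: push r7 -> mem[0xcf]=0x0b, sp=0xcf
body[0] add  r2, r2, r5 -> r2=0x9e
body[1] sub  r4, r5, #29 -> r4=0x71
body[2] sub  r7, r1, r0 -> r7=0xe4
body[3] mov  r3, r2 -> r3=0x9e
body[4] mov  r0, #0x81 -> r0=0x81
epilogue: pop r7=0x0b, sp=0xd0
epilogue: pop r2=0x10, sp=0xd1
r4 is caller-saved -> body value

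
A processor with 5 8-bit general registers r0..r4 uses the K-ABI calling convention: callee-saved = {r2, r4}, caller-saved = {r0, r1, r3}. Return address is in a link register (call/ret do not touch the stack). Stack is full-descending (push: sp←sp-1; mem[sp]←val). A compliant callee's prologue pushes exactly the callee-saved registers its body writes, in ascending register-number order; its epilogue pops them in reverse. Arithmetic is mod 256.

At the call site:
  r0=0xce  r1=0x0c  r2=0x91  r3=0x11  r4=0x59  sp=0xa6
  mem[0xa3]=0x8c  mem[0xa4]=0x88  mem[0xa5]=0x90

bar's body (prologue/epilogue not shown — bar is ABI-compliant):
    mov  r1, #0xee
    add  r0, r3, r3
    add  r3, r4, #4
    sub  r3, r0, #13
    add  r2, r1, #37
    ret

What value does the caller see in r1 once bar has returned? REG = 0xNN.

prologue: push r2 → mem[0xa5]=0x91, sp=0xa5
body[0] mov  r1, #0xee → r1=0xee
body[1] add  r0, r3, r3 → r0=0x22
body[2] add  r3, r4, #4 → r3=0x5d
body[3] sub  r3, r0, #13 → r3=0x15
body[4] add  r2, r1, #37 → r2=0x13
epilogue: pop r2=0x91, sp=0xa6
r1 is caller-saved → body value

REG = 0xee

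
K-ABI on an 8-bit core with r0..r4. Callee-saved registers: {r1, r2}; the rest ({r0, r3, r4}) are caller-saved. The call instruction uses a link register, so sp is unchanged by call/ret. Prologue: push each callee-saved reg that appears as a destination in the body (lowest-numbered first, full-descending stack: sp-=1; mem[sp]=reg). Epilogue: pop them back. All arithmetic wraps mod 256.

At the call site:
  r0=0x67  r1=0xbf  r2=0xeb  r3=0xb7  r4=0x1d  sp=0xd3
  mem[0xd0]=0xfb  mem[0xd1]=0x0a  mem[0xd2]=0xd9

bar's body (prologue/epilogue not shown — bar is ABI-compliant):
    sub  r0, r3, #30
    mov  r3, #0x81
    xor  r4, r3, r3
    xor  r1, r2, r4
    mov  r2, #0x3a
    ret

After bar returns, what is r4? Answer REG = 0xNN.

REG = 0x00

prologue: push r1 -> mem[0xd2]=0xbf, sp=0xd2
prologue: push r2 -> mem[0xd1]=0xeb, sp=0xd1
body[0] sub  r0, r3, #30 -> r0=0x99
body[1] mov  r3, #0x81 -> r3=0x81
body[2] xor  r4, r3, r3 -> r4=0x00
body[3] xor  r1, r2, r4 -> r1=0xeb
body[4] mov  r2, #0x3a -> r2=0x3a
epilogue: pop r2=0xeb, sp=0xd2
epilogue: pop r1=0xbf, sp=0xd3
r4 is caller-saved -> body value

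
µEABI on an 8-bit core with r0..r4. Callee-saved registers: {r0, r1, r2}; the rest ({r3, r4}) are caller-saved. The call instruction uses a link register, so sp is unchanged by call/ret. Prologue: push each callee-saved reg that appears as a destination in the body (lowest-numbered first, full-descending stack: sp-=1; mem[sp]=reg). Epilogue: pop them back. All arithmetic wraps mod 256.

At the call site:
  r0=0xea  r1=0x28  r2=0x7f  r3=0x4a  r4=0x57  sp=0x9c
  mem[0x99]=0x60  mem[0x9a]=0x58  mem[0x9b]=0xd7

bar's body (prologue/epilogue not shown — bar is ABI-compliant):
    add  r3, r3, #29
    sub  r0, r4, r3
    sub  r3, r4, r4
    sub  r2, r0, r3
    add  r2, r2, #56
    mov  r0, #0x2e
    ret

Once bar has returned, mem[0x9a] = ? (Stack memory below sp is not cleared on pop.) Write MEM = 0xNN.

prologue: push r0 → mem[0x9b]=0xea, sp=0x9b
prologue: push r2 → mem[0x9a]=0x7f, sp=0x9a
body[0] add  r3, r3, #29 → r3=0x67
body[1] sub  r0, r4, r3 → r0=0xf0
body[2] sub  r3, r4, r4 → r3=0x00
body[3] sub  r2, r0, r3 → r2=0xf0
body[4] add  r2, r2, #56 → r2=0x28
body[5] mov  r0, #0x2e → r0=0x2e
epilogue: pop r2=0x7f, sp=0x9b
epilogue: pop r0=0xea, sp=0x9c
prologue pushed ['r0', 'r2'] at ['0x9b', '0x9a']

MEM = 0x7f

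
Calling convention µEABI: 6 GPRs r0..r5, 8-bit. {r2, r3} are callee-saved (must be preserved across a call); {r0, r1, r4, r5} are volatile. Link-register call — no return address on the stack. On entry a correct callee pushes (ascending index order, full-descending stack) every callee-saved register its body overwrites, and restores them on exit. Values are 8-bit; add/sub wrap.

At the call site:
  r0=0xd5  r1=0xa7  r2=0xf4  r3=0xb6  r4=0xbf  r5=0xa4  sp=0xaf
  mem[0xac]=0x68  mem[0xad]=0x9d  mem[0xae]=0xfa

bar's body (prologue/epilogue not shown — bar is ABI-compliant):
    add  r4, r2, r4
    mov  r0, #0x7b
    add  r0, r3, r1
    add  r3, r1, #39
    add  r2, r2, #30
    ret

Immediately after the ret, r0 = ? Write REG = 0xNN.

prologue: push r2 → mem[0xae]=0xf4, sp=0xae
prologue: push r3 → mem[0xad]=0xb6, sp=0xad
body[0] add  r4, r2, r4 → r4=0xb3
body[1] mov  r0, #0x7b → r0=0x7b
body[2] add  r0, r3, r1 → r0=0x5d
body[3] add  r3, r1, #39 → r3=0xce
body[4] add  r2, r2, #30 → r2=0x12
epilogue: pop r3=0xb6, sp=0xae
epilogue: pop r2=0xf4, sp=0xaf
r0 is caller-saved → body value

REG = 0x5d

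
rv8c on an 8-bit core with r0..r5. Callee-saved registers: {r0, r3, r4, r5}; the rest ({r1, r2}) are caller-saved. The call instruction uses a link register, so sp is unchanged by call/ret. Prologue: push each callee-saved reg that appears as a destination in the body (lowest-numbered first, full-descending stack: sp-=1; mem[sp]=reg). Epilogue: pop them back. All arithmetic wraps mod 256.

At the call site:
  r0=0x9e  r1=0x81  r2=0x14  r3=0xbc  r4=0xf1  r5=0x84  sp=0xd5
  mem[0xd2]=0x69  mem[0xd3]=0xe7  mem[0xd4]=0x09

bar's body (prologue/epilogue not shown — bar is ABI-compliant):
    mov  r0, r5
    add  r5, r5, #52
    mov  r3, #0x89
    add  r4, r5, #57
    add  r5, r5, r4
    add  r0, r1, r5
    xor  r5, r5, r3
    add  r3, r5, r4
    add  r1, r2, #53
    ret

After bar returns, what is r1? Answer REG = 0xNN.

prologue: push r0 -> mem[0xd4]=0x9e, sp=0xd4
prologue: push r3 -> mem[0xd3]=0xbc, sp=0xd3
prologue: push r4 -> mem[0xd2]=0xf1, sp=0xd2
prologue: push r5 -> mem[0xd1]=0x84, sp=0xd1
body[0] mov  r0, r5 -> r0=0x84
body[1] add  r5, r5, #52 -> r5=0xb8
body[2] mov  r3, #0x89 -> r3=0x89
body[3] add  r4, r5, #57 -> r4=0xf1
body[4] add  r5, r5, r4 -> r5=0xa9
body[5] add  r0, r1, r5 -> r0=0x2a
body[6] xor  r5, r5, r3 -> r5=0x20
body[7] add  r3, r5, r4 -> r3=0x11
body[8] add  r1, r2, #53 -> r1=0x49
epilogue: pop r5=0x84, sp=0xd2
epilogue: pop r4=0xf1, sp=0xd3
epilogue: pop r3=0xbc, sp=0xd4
epilogue: pop r0=0x9e, sp=0xd5
r1 is caller-saved -> body value

REG = 0x49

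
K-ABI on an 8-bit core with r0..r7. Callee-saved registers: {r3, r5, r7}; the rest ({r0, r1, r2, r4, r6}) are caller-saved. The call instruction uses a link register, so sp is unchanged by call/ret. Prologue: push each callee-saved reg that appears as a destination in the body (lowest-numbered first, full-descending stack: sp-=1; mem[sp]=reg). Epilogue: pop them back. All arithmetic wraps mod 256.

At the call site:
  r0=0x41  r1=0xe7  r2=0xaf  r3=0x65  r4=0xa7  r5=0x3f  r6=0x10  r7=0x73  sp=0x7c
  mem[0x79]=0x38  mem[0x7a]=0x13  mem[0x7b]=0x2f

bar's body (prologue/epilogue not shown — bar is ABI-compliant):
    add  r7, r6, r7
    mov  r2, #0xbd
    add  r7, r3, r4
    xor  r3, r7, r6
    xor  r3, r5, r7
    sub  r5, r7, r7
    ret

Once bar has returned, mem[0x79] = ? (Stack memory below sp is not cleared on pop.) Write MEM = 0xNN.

prologue: push r3 → mem[0x7b]=0x65, sp=0x7b
prologue: push r5 → mem[0x7a]=0x3f, sp=0x7a
prologue: push r7 → mem[0x79]=0x73, sp=0x79
body[0] add  r7, r6, r7 → r7=0x83
body[1] mov  r2, #0xbd → r2=0xbd
body[2] add  r7, r3, r4 → r7=0x0c
body[3] xor  r3, r7, r6 → r3=0x1c
body[4] xor  r3, r5, r7 → r3=0x33
body[5] sub  r5, r7, r7 → r5=0x00
epilogue: pop r7=0x73, sp=0x7a
epilogue: pop r5=0x3f, sp=0x7b
epilogue: pop r3=0x65, sp=0x7c
prologue pushed ['r3', 'r5', 'r7'] at ['0x7b', '0x7a', '0x79']

MEM = 0x73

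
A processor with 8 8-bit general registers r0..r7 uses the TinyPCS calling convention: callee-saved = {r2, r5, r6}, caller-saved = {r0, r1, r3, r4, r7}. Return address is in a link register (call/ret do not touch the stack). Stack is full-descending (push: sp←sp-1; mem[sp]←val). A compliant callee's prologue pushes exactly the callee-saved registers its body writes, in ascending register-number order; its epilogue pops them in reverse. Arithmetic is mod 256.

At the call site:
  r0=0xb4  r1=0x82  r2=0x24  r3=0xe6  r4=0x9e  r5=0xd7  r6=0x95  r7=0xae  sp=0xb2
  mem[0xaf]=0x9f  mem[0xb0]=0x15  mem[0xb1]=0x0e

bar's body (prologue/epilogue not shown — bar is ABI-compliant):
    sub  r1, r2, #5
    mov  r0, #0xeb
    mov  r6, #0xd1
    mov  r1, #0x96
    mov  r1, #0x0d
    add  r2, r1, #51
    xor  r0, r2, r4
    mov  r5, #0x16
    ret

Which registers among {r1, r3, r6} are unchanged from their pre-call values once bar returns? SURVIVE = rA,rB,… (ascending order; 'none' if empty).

SURVIVE = r3,r6

prologue: push r2 → mem[0xb1]=0x24, sp=0xb1
prologue: push r5 → mem[0xb0]=0xd7, sp=0xb0
prologue: push r6 → mem[0xaf]=0x95, sp=0xaf
body[0] sub  r1, r2, #5 → r1=0x1f
body[1] mov  r0, #0xeb → r0=0xeb
body[2] mov  r6, #0xd1 → r6=0xd1
body[3] mov  r1, #0x96 → r1=0x96
body[4] mov  r1, #0x0d → r1=0x0d
body[5] add  r2, r1, #51 → r2=0x40
body[6] xor  r0, r2, r4 → r0=0xde
body[7] mov  r5, #0x16 → r5=0x16
epilogue: pop r6=0x95, sp=0xb0
epilogue: pop r5=0xd7, sp=0xb1
epilogue: pop r2=0x24, sp=0xb2
r1: caller-saved, written=True
r3: caller-saved, written=False
r6: callee-saved, written=True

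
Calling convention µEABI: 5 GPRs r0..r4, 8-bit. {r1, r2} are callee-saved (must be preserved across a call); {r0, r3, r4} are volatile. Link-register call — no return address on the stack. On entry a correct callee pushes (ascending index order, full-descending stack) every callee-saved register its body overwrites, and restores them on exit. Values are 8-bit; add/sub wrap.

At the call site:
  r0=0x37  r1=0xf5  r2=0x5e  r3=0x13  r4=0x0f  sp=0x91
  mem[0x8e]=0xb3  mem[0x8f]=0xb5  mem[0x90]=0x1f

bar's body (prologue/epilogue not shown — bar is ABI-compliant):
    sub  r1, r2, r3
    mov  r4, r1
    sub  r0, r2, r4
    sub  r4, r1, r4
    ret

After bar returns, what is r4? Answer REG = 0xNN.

prologue: push r1 -> mem[0x90]=0xf5, sp=0x90
body[0] sub  r1, r2, r3 -> r1=0x4b
body[1] mov  r4, r1 -> r4=0x4b
body[2] sub  r0, r2, r4 -> r0=0x13
body[3] sub  r4, r1, r4 -> r4=0x00
epilogue: pop r1=0xf5, sp=0x91
r4 is caller-saved -> body value

REG = 0x00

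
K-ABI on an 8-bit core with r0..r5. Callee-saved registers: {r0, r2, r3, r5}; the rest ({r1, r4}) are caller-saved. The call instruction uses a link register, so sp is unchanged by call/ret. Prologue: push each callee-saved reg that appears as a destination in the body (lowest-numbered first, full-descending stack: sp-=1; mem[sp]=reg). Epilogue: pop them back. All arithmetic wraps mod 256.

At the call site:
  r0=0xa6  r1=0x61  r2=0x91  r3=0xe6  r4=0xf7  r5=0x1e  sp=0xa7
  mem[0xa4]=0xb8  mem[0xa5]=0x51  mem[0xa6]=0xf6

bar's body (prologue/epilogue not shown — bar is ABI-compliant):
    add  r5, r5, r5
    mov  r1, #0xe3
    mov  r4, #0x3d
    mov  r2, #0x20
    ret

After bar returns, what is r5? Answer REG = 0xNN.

prologue: push r2 -> mem[0xa6]=0x91, sp=0xa6
prologue: push r5 -> mem[0xa5]=0x1e, sp=0xa5
body[0] add  r5, r5, r5 -> r5=0x3c
body[1] mov  r1, #0xe3 -> r1=0xe3
body[2] mov  r4, #0x3d -> r4=0x3d
body[3] mov  r2, #0x20 -> r2=0x20
epilogue: pop r5=0x1e, sp=0xa6
epilogue: pop r2=0x91, sp=0xa7
r5 is callee-saved -> restored

REG = 0x1e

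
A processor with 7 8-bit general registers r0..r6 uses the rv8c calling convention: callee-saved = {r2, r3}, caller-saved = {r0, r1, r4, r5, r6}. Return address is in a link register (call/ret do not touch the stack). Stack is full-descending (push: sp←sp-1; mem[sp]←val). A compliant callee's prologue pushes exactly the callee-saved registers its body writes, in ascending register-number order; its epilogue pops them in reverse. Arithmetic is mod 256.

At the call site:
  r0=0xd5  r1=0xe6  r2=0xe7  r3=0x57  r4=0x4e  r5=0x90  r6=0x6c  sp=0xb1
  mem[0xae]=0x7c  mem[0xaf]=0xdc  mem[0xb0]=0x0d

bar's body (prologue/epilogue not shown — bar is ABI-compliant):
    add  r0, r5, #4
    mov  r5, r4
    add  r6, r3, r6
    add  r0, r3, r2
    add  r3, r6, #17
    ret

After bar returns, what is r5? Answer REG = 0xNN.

REG = 0x4e

prologue: push r3 -> mem[0xb0]=0x57, sp=0xb0
body[0] add  r0, r5, #4 -> r0=0x94
body[1] mov  r5, r4 -> r5=0x4e
body[2] add  r6, r3, r6 -> r6=0xc3
body[3] add  r0, r3, r2 -> r0=0x3e
body[4] add  r3, r6, #17 -> r3=0xd4
epilogue: pop r3=0x57, sp=0xb1
r5 is caller-saved -> body value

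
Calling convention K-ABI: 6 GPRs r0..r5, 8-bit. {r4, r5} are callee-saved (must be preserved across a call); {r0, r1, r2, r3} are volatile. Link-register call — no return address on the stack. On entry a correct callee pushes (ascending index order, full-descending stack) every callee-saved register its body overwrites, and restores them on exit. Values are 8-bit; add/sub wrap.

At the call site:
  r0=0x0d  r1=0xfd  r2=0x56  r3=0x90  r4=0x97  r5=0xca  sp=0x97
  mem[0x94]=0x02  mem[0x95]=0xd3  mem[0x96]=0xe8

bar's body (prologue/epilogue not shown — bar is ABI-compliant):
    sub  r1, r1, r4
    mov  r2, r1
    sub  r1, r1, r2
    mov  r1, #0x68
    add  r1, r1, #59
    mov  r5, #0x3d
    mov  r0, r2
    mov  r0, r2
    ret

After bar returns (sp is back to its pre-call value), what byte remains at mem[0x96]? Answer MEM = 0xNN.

MEM = 0xca

prologue: push r5 -> mem[0x96]=0xca, sp=0x96
body[0] sub  r1, r1, r4 -> r1=0x66
body[1] mov  r2, r1 -> r2=0x66
body[2] sub  r1, r1, r2 -> r1=0x00
body[3] mov  r1, #0x68 -> r1=0x68
body[4] add  r1, r1, #59 -> r1=0xa3
body[5] mov  r5, #0x3d -> r5=0x3d
body[6] mov  r0, r2 -> r0=0x66
body[7] mov  r0, r2 -> r0=0x66
epilogue: pop r5=0xca, sp=0x97
prologue pushed ['r5'] at ['0x96']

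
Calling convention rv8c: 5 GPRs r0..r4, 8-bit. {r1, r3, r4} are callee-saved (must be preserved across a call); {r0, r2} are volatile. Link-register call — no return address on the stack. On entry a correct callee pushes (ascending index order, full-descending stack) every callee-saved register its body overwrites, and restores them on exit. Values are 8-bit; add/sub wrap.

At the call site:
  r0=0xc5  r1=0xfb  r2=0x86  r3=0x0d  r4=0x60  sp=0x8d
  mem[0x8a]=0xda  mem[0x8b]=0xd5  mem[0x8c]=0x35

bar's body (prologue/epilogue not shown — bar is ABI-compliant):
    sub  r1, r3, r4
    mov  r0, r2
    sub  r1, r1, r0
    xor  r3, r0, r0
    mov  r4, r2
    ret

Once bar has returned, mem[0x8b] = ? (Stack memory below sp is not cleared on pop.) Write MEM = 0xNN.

MEM = 0x0d

prologue: push r1 → mem[0x8c]=0xfb, sp=0x8c
prologue: push r3 → mem[0x8b]=0x0d, sp=0x8b
prologue: push r4 → mem[0x8a]=0x60, sp=0x8a
body[0] sub  r1, r3, r4 → r1=0xad
body[1] mov  r0, r2 → r0=0x86
body[2] sub  r1, r1, r0 → r1=0x27
body[3] xor  r3, r0, r0 → r3=0x00
body[4] mov  r4, r2 → r4=0x86
epilogue: pop r4=0x60, sp=0x8b
epilogue: pop r3=0x0d, sp=0x8c
epilogue: pop r1=0xfb, sp=0x8d
prologue pushed ['r1', 'r3', 'r4'] at ['0x8c', '0x8b', '0x8a']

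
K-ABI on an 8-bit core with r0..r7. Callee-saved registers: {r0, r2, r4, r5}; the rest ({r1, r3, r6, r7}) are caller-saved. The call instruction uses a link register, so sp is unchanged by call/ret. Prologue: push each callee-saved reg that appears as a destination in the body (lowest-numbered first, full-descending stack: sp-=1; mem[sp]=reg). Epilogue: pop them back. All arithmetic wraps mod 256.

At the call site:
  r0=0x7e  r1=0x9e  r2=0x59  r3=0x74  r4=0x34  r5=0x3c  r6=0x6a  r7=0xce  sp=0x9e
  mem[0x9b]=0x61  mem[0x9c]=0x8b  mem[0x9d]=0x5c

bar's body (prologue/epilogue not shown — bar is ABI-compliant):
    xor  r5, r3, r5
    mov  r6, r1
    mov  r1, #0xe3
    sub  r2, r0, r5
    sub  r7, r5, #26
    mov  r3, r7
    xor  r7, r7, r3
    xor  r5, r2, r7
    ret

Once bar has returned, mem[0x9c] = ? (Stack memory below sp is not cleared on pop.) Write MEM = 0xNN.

prologue: push r2 → mem[0x9d]=0x59, sp=0x9d
prologue: push r5 → mem[0x9c]=0x3c, sp=0x9c
body[0] xor  r5, r3, r5 → r5=0x48
body[1] mov  r6, r1 → r6=0x9e
body[2] mov  r1, #0xe3 → r1=0xe3
body[3] sub  r2, r0, r5 → r2=0x36
body[4] sub  r7, r5, #26 → r7=0x2e
body[5] mov  r3, r7 → r3=0x2e
body[6] xor  r7, r7, r3 → r7=0x00
body[7] xor  r5, r2, r7 → r5=0x36
epilogue: pop r5=0x3c, sp=0x9d
epilogue: pop r2=0x59, sp=0x9e
prologue pushed ['r2', 'r5'] at ['0x9d', '0x9c']

MEM = 0x3c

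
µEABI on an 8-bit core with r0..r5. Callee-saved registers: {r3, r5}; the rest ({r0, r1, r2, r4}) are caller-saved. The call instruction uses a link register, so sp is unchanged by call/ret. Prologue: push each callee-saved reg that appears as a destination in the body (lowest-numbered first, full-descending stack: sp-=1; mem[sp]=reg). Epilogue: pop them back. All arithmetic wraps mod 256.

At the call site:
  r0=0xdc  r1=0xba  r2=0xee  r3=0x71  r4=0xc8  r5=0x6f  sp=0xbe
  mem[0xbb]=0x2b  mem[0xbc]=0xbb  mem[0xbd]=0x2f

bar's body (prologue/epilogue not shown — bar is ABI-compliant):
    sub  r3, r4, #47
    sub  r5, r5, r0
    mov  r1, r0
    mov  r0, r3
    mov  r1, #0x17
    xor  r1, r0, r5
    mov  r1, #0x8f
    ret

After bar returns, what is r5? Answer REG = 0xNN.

prologue: push r3 → mem[0xbd]=0x71, sp=0xbd
prologue: push r5 → mem[0xbc]=0x6f, sp=0xbc
body[0] sub  r3, r4, #47 → r3=0x99
body[1] sub  r5, r5, r0 → r5=0x93
body[2] mov  r1, r0 → r1=0xdc
body[3] mov  r0, r3 → r0=0x99
body[4] mov  r1, #0x17 → r1=0x17
body[5] xor  r1, r0, r5 → r1=0x0a
body[6] mov  r1, #0x8f → r1=0x8f
epilogue: pop r5=0x6f, sp=0xbd
epilogue: pop r3=0x71, sp=0xbe
r5 is callee-saved → restored

REG = 0x6f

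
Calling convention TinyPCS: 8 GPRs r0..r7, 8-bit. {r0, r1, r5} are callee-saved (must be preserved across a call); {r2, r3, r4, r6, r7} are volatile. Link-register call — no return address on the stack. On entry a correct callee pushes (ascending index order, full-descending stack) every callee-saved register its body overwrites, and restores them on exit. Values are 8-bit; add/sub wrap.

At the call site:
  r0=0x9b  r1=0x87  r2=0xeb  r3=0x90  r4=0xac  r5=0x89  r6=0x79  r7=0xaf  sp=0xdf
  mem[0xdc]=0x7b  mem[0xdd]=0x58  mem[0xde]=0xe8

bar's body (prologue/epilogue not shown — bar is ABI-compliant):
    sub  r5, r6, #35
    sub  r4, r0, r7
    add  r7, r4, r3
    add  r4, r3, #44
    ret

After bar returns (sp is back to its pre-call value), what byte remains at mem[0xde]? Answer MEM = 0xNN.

MEM = 0x89

prologue: push r5 -> mem[0xde]=0x89, sp=0xde
body[0] sub  r5, r6, #35 -> r5=0x56
body[1] sub  r4, r0, r7 -> r4=0xec
body[2] add  r7, r4, r3 -> r7=0x7c
body[3] add  r4, r3, #44 -> r4=0xbc
epilogue: pop r5=0x89, sp=0xdf
prologue pushed ['r5'] at ['0xde']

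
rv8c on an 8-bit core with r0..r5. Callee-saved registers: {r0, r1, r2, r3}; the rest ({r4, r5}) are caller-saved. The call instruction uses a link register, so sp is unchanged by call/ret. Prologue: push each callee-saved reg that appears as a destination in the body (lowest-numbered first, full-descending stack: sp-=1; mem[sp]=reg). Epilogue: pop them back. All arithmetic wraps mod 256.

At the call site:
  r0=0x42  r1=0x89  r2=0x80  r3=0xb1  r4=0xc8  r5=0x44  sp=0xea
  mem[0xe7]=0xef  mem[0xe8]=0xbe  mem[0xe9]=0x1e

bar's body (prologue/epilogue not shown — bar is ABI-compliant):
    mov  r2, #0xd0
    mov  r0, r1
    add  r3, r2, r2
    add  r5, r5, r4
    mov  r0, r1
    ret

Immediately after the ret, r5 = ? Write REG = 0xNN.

REG = 0x0c

prologue: push r0 -> mem[0xe9]=0x42, sp=0xe9
prologue: push r2 -> mem[0xe8]=0x80, sp=0xe8
prologue: push r3 -> mem[0xe7]=0xb1, sp=0xe7
body[0] mov  r2, #0xd0 -> r2=0xd0
body[1] mov  r0, r1 -> r0=0x89
body[2] add  r3, r2, r2 -> r3=0xa0
body[3] add  r5, r5, r4 -> r5=0x0c
body[4] mov  r0, r1 -> r0=0x89
epilogue: pop r3=0xb1, sp=0xe8
epilogue: pop r2=0x80, sp=0xe9
epilogue: pop r0=0x42, sp=0xea
r5 is caller-saved -> body value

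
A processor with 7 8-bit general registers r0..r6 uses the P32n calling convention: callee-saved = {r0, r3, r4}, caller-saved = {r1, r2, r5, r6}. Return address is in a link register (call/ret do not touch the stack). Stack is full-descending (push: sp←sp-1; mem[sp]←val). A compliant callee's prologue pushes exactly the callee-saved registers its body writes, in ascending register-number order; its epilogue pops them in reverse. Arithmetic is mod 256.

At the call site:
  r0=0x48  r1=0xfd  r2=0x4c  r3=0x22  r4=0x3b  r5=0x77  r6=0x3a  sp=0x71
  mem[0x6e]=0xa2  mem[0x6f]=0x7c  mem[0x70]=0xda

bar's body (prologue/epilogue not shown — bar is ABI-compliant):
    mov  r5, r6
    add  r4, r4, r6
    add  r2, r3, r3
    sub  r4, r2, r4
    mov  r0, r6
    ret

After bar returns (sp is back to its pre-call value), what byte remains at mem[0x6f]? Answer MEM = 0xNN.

prologue: push r0 → mem[0x70]=0x48, sp=0x70
prologue: push r4 → mem[0x6f]=0x3b, sp=0x6f
body[0] mov  r5, r6 → r5=0x3a
body[1] add  r4, r4, r6 → r4=0x75
body[2] add  r2, r3, r3 → r2=0x44
body[3] sub  r4, r2, r4 → r4=0xcf
body[4] mov  r0, r6 → r0=0x3a
epilogue: pop r4=0x3b, sp=0x70
epilogue: pop r0=0x48, sp=0x71
prologue pushed ['r0', 'r4'] at ['0x70', '0x6f']

MEM = 0x3b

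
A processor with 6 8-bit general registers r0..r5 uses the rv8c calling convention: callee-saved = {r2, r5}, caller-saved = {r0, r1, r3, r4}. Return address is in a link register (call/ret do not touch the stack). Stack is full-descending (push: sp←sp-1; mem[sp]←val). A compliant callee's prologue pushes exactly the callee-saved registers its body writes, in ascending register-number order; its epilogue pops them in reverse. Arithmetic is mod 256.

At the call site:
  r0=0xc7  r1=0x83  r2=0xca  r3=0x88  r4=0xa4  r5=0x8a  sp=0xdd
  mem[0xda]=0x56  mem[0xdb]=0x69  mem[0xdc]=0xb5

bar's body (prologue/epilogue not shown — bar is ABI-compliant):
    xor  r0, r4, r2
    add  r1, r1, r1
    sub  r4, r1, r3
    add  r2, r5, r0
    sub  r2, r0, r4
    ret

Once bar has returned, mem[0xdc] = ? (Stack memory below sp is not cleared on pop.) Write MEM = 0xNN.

prologue: push r2 -> mem[0xdc]=0xca, sp=0xdc
body[0] xor  r0, r4, r2 -> r0=0x6e
body[1] add  r1, r1, r1 -> r1=0x06
body[2] sub  r4, r1, r3 -> r4=0x7e
body[3] add  r2, r5, r0 -> r2=0xf8
body[4] sub  r2, r0, r4 -> r2=0xf0
epilogue: pop r2=0xca, sp=0xdd
prologue pushed ['r2'] at ['0xdc']

MEM = 0xca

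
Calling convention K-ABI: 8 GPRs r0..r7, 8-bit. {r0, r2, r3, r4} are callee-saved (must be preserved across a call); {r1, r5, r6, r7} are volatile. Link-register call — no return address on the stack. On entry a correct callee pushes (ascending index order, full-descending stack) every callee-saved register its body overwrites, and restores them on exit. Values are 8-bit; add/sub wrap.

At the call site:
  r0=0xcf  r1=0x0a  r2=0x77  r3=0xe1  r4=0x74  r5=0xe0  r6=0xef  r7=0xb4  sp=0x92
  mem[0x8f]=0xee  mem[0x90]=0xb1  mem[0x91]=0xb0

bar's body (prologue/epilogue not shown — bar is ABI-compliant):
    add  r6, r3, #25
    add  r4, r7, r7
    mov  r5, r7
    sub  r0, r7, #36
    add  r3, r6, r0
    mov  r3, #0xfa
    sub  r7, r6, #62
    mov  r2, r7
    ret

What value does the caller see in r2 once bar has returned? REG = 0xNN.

REG = 0x77

prologue: push r0 → mem[0x91]=0xcf, sp=0x91
prologue: push r2 → mem[0x90]=0x77, sp=0x90
prologue: push r3 → mem[0x8f]=0xe1, sp=0x8f
prologue: push r4 → mem[0x8e]=0x74, sp=0x8e
body[0] add  r6, r3, #25 → r6=0xfa
body[1] add  r4, r7, r7 → r4=0x68
body[2] mov  r5, r7 → r5=0xb4
body[3] sub  r0, r7, #36 → r0=0x90
body[4] add  r3, r6, r0 → r3=0x8a
body[5] mov  r3, #0xfa → r3=0xfa
body[6] sub  r7, r6, #62 → r7=0xbc
body[7] mov  r2, r7 → r2=0xbc
epilogue: pop r4=0x74, sp=0x8f
epilogue: pop r3=0xe1, sp=0x90
epilogue: pop r2=0x77, sp=0x91
epilogue: pop r0=0xcf, sp=0x92
r2 is callee-saved → restored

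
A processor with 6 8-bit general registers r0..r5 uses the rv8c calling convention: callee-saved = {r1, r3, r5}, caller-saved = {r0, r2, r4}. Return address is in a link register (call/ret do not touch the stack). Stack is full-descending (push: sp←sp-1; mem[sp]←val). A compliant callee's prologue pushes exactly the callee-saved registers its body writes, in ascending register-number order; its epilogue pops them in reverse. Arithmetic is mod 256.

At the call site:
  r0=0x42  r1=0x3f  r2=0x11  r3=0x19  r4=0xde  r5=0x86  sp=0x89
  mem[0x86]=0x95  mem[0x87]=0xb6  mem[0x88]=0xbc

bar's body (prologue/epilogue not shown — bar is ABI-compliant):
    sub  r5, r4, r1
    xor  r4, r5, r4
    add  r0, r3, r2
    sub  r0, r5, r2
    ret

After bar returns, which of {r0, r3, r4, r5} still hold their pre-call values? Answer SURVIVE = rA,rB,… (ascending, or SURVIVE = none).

SURVIVE = r3,r5

prologue: push r5 → mem[0x88]=0x86, sp=0x88
body[0] sub  r5, r4, r1 → r5=0x9f
body[1] xor  r4, r5, r4 → r4=0x41
body[2] add  r0, r3, r2 → r0=0x2a
body[3] sub  r0, r5, r2 → r0=0x8e
epilogue: pop r5=0x86, sp=0x89
r0: caller-saved, written=True
r3: callee-saved, written=False
r4: caller-saved, written=True
r5: callee-saved, written=True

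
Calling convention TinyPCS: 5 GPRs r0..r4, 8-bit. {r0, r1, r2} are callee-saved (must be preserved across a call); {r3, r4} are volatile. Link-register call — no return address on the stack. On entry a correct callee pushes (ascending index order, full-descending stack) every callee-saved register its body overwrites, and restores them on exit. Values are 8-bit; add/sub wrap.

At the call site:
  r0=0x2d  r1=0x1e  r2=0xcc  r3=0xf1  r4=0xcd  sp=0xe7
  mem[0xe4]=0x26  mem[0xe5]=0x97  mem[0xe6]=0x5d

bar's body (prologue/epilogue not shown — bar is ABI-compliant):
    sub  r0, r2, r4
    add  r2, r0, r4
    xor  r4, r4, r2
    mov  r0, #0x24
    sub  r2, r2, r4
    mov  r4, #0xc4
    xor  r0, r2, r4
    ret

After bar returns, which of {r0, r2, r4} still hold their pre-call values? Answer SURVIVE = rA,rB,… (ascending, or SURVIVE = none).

SURVIVE = r0,r2

prologue: push r0 → mem[0xe6]=0x2d, sp=0xe6
prologue: push r2 → mem[0xe5]=0xcc, sp=0xe5
body[0] sub  r0, r2, r4 → r0=0xff
body[1] add  r2, r0, r4 → r2=0xcc
body[2] xor  r4, r4, r2 → r4=0x01
body[3] mov  r0, #0x24 → r0=0x24
body[4] sub  r2, r2, r4 → r2=0xcb
body[5] mov  r4, #0xc4 → r4=0xc4
body[6] xor  r0, r2, r4 → r0=0x0f
epilogue: pop r2=0xcc, sp=0xe6
epilogue: pop r0=0x2d, sp=0xe7
r0: callee-saved, written=True
r2: callee-saved, written=True
r4: caller-saved, written=True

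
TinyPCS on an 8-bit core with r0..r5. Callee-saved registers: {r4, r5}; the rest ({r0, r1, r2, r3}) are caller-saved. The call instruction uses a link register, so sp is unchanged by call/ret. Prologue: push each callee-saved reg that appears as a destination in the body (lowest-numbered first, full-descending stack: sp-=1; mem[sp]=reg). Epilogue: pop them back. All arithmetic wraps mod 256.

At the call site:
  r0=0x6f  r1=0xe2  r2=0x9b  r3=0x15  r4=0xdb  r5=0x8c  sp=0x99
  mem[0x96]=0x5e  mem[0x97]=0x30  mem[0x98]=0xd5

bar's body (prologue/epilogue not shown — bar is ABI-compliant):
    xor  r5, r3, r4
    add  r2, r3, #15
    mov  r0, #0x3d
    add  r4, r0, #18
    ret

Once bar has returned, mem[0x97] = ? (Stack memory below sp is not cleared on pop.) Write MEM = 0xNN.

MEM = 0x8c

prologue: push r4 → mem[0x98]=0xdb, sp=0x98
prologue: push r5 → mem[0x97]=0x8c, sp=0x97
body[0] xor  r5, r3, r4 → r5=0xce
body[1] add  r2, r3, #15 → r2=0x24
body[2] mov  r0, #0x3d → r0=0x3d
body[3] add  r4, r0, #18 → r4=0x4f
epilogue: pop r5=0x8c, sp=0x98
epilogue: pop r4=0xdb, sp=0x99
prologue pushed ['r4', 'r5'] at ['0x98', '0x97']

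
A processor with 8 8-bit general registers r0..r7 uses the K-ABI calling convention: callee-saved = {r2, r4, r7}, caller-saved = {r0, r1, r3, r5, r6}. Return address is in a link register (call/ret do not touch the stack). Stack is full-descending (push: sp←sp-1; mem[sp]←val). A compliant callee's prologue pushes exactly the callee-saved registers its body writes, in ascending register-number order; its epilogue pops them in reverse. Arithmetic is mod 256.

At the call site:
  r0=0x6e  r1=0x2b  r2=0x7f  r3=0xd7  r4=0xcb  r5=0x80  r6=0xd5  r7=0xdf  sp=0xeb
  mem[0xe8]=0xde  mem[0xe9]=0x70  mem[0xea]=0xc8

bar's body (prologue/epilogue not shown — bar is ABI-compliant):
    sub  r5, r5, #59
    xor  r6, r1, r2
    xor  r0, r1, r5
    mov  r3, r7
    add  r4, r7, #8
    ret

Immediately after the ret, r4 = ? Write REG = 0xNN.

prologue: push r4 -> mem[0xea]=0xcb, sp=0xea
body[0] sub  r5, r5, #59 -> r5=0x45
body[1] xor  r6, r1, r2 -> r6=0x54
body[2] xor  r0, r1, r5 -> r0=0x6e
body[3] mov  r3, r7 -> r3=0xdf
body[4] add  r4, r7, #8 -> r4=0xe7
epilogue: pop r4=0xcb, sp=0xeb
r4 is callee-saved -> restored

REG = 0xcb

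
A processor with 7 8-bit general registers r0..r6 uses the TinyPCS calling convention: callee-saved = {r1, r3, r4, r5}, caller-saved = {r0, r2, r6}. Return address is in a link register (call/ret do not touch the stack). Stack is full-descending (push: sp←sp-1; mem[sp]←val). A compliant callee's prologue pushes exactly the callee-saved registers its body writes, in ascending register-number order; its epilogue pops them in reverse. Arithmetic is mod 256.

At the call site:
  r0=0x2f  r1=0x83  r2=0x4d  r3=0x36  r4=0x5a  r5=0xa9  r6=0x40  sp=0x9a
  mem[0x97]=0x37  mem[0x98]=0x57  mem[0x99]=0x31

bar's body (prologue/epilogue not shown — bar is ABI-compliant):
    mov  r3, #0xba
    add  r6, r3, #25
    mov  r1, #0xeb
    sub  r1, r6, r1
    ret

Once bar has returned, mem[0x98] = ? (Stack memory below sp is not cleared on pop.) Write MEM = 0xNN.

MEM = 0x36

prologue: push r1 -> mem[0x99]=0x83, sp=0x99
prologue: push r3 -> mem[0x98]=0x36, sp=0x98
body[0] mov  r3, #0xba -> r3=0xba
body[1] add  r6, r3, #25 -> r6=0xd3
body[2] mov  r1, #0xeb -> r1=0xeb
body[3] sub  r1, r6, r1 -> r1=0xe8
epilogue: pop r3=0x36, sp=0x99
epilogue: pop r1=0x83, sp=0x9a
prologue pushed ['r1', 'r3'] at ['0x99', '0x98']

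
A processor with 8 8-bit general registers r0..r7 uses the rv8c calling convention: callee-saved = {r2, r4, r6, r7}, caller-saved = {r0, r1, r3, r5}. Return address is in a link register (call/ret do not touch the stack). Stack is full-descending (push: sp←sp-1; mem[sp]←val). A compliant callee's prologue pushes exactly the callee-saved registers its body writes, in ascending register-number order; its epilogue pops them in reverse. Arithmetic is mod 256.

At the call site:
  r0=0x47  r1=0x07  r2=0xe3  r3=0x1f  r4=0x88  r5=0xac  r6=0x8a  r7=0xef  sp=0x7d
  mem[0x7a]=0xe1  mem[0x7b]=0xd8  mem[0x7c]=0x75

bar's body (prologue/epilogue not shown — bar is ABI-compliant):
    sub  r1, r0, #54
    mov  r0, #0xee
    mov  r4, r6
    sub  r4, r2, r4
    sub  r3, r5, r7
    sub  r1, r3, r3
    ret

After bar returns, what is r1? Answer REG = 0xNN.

REG = 0x00

prologue: push r4 -> mem[0x7c]=0x88, sp=0x7c
body[0] sub  r1, r0, #54 -> r1=0x11
body[1] mov  r0, #0xee -> r0=0xee
body[2] mov  r4, r6 -> r4=0x8a
body[3] sub  r4, r2, r4 -> r4=0x59
body[4] sub  r3, r5, r7 -> r3=0xbd
body[5] sub  r1, r3, r3 -> r1=0x00
epilogue: pop r4=0x88, sp=0x7d
r1 is caller-saved -> body value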